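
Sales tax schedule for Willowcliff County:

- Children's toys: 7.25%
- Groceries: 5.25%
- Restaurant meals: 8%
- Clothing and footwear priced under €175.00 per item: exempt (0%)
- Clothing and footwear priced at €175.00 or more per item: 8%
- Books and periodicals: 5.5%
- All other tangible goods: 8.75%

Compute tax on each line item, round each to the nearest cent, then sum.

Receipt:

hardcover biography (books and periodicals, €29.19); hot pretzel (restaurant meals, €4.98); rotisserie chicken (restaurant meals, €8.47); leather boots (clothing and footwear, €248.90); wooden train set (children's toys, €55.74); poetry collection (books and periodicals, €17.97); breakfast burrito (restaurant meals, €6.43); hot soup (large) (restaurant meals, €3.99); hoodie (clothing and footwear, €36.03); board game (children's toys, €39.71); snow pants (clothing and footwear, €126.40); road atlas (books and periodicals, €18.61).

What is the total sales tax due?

€32.36

Hardcover biography €29.19: books and periodicals → 5.5% → €1.61
Hot pretzel €4.98: restaurant meals → 8% → €0.40
Rotisserie chicken €8.47: restaurant meals → 8% → €0.68
Leather boots €248.90: clothing and footwear, €175.00 or more → 8% → €19.91
Wooden train set €55.74: children's toys → 7.25% → €4.04
Poetry collection €17.97: books and periodicals → 5.5% → €0.99
Breakfast burrito €6.43: restaurant meals → 8% → €0.51
Hot soup (large) €3.99: restaurant meals → 8% → €0.32
Hoodie €36.03: clothing and footwear, under €175.00 → 0% → €0.00
Board game €39.71: children's toys → 7.25% → €2.88
Snow pants €126.40: clothing and footwear, under €175.00 → 0% → €0.00
Road atlas €18.61: books and periodicals → 5.5% → €1.02
Total tax = €1.61 + €0.40 + €0.68 + €19.91 + €4.04 + €0.99 + €0.51 + €0.32 + €2.88 + €1.02 = €32.36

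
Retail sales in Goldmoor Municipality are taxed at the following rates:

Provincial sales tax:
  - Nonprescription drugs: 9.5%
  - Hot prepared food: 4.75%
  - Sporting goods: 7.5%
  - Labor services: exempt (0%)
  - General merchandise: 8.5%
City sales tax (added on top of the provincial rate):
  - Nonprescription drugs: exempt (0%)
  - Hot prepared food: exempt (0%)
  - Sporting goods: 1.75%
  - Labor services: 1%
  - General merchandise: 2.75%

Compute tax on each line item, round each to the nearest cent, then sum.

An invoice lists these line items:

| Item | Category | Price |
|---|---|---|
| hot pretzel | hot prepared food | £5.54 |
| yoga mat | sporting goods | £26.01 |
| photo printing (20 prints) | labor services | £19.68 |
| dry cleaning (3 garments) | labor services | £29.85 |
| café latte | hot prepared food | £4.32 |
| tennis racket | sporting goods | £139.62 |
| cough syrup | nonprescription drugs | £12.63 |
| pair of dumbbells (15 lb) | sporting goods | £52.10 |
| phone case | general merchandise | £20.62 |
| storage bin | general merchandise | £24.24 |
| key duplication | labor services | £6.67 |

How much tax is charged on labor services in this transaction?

Photo printing (20 prints) £19.68: labor services → 0% + 1% city = 1% → £0.20
Dry cleaning (3 garments) £29.85: labor services → 0% + 1% city = 1% → £0.30
Key duplication £6.67: labor services → 0% + 1% city = 1% → £0.07
Tax on labor services = £0.20 + £0.30 + £0.07 = £0.57

£0.57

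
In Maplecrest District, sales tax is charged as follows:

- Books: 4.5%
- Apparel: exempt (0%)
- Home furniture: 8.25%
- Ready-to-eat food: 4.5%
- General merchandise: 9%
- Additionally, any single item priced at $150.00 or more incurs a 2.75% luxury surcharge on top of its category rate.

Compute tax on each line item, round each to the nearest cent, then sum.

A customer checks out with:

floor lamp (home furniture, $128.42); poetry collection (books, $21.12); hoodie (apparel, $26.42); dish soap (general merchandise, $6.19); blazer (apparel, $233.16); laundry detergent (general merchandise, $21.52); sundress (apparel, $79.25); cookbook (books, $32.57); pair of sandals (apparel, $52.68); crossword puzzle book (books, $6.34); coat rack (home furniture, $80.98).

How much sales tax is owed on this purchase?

Floor lamp $128.42: home furniture → 8.25% → $10.59
Poetry collection $21.12: books → 4.5% → $0.95
Hoodie $26.42: apparel → 0% → $0.00
Dish soap $6.19: general merchandise → 9% → $0.56
Blazer $233.16: apparel → 0% + 2.75% surcharge = 2.75% → $6.41
Laundry detergent $21.52: general merchandise → 9% → $1.94
Sundress $79.25: apparel → 0% → $0.00
Cookbook $32.57: books → 4.5% → $1.47
Pair of sandals $52.68: apparel → 0% → $0.00
Crossword puzzle book $6.34: books → 4.5% → $0.29
Coat rack $80.98: home furniture → 8.25% → $6.68
Total tax = $10.59 + $0.95 + $0.56 + $6.41 + $1.94 + $1.47 + $0.29 + $6.68 = $28.89

$28.89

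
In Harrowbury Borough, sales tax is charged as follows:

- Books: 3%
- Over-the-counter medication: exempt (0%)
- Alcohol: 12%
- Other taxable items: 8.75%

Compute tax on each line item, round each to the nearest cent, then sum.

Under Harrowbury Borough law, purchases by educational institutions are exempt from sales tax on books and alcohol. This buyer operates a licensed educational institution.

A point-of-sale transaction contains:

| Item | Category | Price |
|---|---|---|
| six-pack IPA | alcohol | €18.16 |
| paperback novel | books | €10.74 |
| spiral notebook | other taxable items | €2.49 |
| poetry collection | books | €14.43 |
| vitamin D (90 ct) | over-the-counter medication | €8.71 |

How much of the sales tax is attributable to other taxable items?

€0.22

Spiral notebook €2.49: other taxable items → 8.75% → €0.22
Tax on other taxable items = €0.22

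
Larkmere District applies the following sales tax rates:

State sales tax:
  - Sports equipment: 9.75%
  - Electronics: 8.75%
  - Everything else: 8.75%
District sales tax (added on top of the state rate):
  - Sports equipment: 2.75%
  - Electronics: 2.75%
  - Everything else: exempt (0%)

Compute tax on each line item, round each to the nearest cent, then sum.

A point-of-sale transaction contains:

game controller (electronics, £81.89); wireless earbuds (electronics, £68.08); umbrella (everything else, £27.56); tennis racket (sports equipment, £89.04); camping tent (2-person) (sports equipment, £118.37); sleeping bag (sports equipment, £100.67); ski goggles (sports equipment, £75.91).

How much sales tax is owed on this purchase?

£67.66

Game controller £81.89: electronics → 8.75% + 2.75% district = 11.5% → £9.42
Wireless earbuds £68.08: electronics → 8.75% + 2.75% district = 11.5% → £7.83
Umbrella £27.56: everything else → 8.75% + 0% district = 8.75% → £2.41
Tennis racket £89.04: sports equipment → 9.75% + 2.75% district = 12.5% → £11.13
Camping tent (2-person) £118.37: sports equipment → 9.75% + 2.75% district = 12.5% → £14.80
Sleeping bag £100.67: sports equipment → 9.75% + 2.75% district = 12.5% → £12.58
Ski goggles £75.91: sports equipment → 9.75% + 2.75% district = 12.5% → £9.49
Total tax = £9.42 + £7.83 + £2.41 + £11.13 + £14.80 + £12.58 + £9.49 = £67.66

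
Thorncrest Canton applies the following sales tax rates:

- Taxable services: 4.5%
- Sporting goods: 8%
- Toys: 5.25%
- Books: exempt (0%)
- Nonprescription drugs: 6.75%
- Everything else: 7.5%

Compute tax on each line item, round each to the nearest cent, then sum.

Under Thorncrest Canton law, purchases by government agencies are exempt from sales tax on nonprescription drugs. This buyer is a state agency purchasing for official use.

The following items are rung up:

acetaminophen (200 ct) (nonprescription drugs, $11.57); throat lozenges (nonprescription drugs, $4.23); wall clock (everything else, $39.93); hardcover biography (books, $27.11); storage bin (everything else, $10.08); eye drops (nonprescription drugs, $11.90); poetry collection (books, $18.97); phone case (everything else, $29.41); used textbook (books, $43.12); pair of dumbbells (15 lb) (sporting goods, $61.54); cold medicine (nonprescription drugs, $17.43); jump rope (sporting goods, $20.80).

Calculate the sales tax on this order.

$12.54

Acetaminophen (200 ct) $11.57: nonprescription drugs, buyer-exempt → 0% → $0.00
Throat lozenges $4.23: nonprescription drugs, buyer-exempt → 0% → $0.00
Wall clock $39.93: everything else → 7.5% → $2.99
Hardcover biography $27.11: books → 0% → $0.00
Storage bin $10.08: everything else → 7.5% → $0.76
Eye drops $11.90: nonprescription drugs, buyer-exempt → 0% → $0.00
Poetry collection $18.97: books → 0% → $0.00
Phone case $29.41: everything else → 7.5% → $2.21
Used textbook $43.12: books → 0% → $0.00
Pair of dumbbells (15 lb) $61.54: sporting goods → 8% → $4.92
Cold medicine $17.43: nonprescription drugs, buyer-exempt → 0% → $0.00
Jump rope $20.80: sporting goods → 8% → $1.66
Total tax = $2.99 + $0.76 + $2.21 + $4.92 + $1.66 = $12.54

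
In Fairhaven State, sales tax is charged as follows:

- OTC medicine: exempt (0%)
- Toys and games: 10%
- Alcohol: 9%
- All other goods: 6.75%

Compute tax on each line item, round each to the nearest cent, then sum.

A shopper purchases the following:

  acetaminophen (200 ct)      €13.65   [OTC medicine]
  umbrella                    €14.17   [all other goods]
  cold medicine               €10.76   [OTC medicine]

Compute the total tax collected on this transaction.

€0.96

Acetaminophen (200 ct) €13.65: OTC medicine → 0% → €0.00
Umbrella €14.17: all other goods → 6.75% → €0.96
Cold medicine €10.76: OTC medicine → 0% → €0.00
Total tax = €0.96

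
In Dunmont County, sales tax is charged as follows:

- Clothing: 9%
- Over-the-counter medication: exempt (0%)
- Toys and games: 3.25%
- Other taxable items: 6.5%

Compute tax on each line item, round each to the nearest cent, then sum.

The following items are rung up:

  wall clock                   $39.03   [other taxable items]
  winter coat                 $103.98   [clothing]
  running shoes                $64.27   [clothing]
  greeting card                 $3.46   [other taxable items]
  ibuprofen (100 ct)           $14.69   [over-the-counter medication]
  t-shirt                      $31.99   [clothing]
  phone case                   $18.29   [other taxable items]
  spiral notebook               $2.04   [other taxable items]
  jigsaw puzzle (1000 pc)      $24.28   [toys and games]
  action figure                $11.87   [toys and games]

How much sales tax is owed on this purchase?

Wall clock $39.03: other taxable items → 6.5% → $2.54
Winter coat $103.98: clothing → 9% → $9.36
Running shoes $64.27: clothing → 9% → $5.78
Greeting card $3.46: other taxable items → 6.5% → $0.22
Ibuprofen (100 ct) $14.69: over-the-counter medication → 0% → $0.00
T-shirt $31.99: clothing → 9% → $2.88
Phone case $18.29: other taxable items → 6.5% → $1.19
Spiral notebook $2.04: other taxable items → 6.5% → $0.13
Jigsaw puzzle (1000 pc) $24.28: toys and games → 3.25% → $0.79
Action figure $11.87: toys and games → 3.25% → $0.39
Total tax = $2.54 + $9.36 + $5.78 + $0.22 + $2.88 + $1.19 + $0.13 + $0.79 + $0.39 = $23.28

$23.28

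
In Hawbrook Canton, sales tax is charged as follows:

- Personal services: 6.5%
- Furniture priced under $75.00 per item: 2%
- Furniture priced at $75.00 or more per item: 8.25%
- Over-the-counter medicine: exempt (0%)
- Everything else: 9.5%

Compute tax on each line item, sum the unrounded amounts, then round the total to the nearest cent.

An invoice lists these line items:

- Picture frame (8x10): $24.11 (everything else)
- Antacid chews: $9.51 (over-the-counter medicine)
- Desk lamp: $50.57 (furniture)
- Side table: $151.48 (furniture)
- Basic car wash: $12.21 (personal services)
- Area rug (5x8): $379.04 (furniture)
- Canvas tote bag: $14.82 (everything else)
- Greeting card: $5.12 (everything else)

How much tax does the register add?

Picture frame (8x10) $24.11: everything else → 9.5% → $2.29045
Antacid chews $9.51: over-the-counter medicine → 0% → $0.00
Desk lamp $50.57: furniture, under $75.00 → 2% → $1.0114
Side table $151.48: furniture, $75.00 or more → 8.25% → $12.4971
Basic car wash $12.21: personal services → 6.5% → $0.79365
Area rug (5x8) $379.04: furniture, $75.00 or more → 8.25% → $31.2708
Canvas tote bag $14.82: everything else → 9.5% → $1.4079
Greeting card $5.12: everything else → 9.5% → $0.4864
Unrounded tax sum = $49.7577 → $49.76

$49.76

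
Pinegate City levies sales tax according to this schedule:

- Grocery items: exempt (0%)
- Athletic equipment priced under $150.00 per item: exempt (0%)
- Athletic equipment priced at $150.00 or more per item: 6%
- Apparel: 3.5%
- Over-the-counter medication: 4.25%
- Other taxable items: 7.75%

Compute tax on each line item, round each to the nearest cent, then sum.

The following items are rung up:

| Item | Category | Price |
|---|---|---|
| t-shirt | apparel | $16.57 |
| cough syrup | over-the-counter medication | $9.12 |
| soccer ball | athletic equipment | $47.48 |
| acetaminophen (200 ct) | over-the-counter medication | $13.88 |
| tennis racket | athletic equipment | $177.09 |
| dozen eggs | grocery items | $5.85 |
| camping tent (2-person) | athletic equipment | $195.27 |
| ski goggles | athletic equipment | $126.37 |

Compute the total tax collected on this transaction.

T-shirt $16.57: apparel → 3.5% → $0.58
Cough syrup $9.12: over-the-counter medication → 4.25% → $0.39
Soccer ball $47.48: athletic equipment, under $150.00 → 0% → $0.00
Acetaminophen (200 ct) $13.88: over-the-counter medication → 4.25% → $0.59
Tennis racket $177.09: athletic equipment, $150.00 or more → 6% → $10.63
Dozen eggs $5.85: grocery items → 0% → $0.00
Camping tent (2-person) $195.27: athletic equipment, $150.00 or more → 6% → $11.72
Ski goggles $126.37: athletic equipment, under $150.00 → 0% → $0.00
Total tax = $0.58 + $0.39 + $0.59 + $10.63 + $11.72 = $23.91

$23.91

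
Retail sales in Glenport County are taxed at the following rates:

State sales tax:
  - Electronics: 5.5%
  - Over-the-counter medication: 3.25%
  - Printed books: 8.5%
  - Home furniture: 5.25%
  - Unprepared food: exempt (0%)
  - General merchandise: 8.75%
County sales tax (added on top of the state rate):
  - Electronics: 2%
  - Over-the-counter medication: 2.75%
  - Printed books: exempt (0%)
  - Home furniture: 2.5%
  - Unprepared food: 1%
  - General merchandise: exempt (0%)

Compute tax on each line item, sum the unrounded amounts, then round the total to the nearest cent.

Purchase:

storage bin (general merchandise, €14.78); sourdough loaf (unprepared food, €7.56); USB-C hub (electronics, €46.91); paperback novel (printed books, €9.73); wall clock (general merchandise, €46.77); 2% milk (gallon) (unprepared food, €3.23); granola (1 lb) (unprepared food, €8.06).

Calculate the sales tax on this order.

Storage bin €14.78: general merchandise → 8.75% + 0% county = 8.75% → €1.29325
Sourdough loaf €7.56: unprepared food → 0% + 1% county = 1% → €0.0756
USB-C hub €46.91: electronics → 5.5% + 2% county = 7.5% → €3.51825
Paperback novel €9.73: printed books → 8.5% + 0% county = 8.5% → €0.82705
Wall clock €46.77: general merchandise → 8.75% + 0% county = 8.75% → €4.092375
2% milk (gallon) €3.23: unprepared food → 0% + 1% county = 1% → €0.0323
Granola (1 lb) €8.06: unprepared food → 0% + 1% county = 1% → €0.0806
Unrounded tax sum = €9.919425 → €9.92

€9.92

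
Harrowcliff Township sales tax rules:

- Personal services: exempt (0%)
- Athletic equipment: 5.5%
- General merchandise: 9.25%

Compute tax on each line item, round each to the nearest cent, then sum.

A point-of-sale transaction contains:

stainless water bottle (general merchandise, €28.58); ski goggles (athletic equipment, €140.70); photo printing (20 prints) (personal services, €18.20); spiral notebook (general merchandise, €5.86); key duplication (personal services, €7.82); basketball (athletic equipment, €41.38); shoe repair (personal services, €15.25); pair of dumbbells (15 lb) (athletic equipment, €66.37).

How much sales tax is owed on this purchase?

Stainless water bottle €28.58: general merchandise → 9.25% → €2.64
Ski goggles €140.70: athletic equipment → 5.5% → €7.74
Photo printing (20 prints) €18.20: personal services → 0% → €0.00
Spiral notebook €5.86: general merchandise → 9.25% → €0.54
Key duplication €7.82: personal services → 0% → €0.00
Basketball €41.38: athletic equipment → 5.5% → €2.28
Shoe repair €15.25: personal services → 0% → €0.00
Pair of dumbbells (15 lb) €66.37: athletic equipment → 5.5% → €3.65
Total tax = €2.64 + €7.74 + €0.54 + €2.28 + €3.65 = €16.85

€16.85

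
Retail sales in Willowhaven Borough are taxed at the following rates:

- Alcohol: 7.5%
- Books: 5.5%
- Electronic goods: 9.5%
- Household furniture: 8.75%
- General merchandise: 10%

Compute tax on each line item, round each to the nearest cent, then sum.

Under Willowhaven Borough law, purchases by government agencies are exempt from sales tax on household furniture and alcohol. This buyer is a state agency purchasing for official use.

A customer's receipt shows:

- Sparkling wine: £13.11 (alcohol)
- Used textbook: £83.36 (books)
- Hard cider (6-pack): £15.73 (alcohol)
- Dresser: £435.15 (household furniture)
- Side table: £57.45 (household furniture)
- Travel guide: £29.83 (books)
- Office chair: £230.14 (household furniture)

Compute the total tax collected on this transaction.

£6.22

Sparkling wine £13.11: alcohol, buyer-exempt → 0% → £0.00
Used textbook £83.36: books → 5.5% → £4.58
Hard cider (6-pack) £15.73: alcohol, buyer-exempt → 0% → £0.00
Dresser £435.15: household furniture, buyer-exempt → 0% → £0.00
Side table £57.45: household furniture, buyer-exempt → 0% → £0.00
Travel guide £29.83: books → 5.5% → £1.64
Office chair £230.14: household furniture, buyer-exempt → 0% → £0.00
Total tax = £4.58 + £1.64 = £6.22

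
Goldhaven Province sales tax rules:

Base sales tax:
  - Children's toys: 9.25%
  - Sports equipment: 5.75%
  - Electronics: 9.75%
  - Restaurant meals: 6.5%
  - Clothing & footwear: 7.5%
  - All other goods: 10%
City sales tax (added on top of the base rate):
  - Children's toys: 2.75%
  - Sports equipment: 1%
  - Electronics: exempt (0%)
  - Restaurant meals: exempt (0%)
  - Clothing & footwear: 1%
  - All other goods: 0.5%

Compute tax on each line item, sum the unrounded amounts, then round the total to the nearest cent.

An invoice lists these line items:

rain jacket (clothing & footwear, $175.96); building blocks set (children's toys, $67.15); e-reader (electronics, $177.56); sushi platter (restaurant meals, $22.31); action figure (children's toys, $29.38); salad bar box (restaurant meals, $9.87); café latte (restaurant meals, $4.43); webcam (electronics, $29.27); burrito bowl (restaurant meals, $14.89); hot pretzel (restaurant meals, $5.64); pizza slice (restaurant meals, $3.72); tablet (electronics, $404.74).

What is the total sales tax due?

Rain jacket $175.96: clothing & footwear → 7.5% + 1% city = 8.5% → $14.9566
Building blocks set $67.15: children's toys → 9.25% + 2.75% city = 12% → $8.058
E-reader $177.56: electronics → 9.75% + 0% city = 9.75% → $17.3121
Sushi platter $22.31: restaurant meals → 6.5% + 0% city = 6.5% → $1.45015
Action figure $29.38: children's toys → 9.25% + 2.75% city = 12% → $3.5256
Salad bar box $9.87: restaurant meals → 6.5% + 0% city = 6.5% → $0.64155
Café latte $4.43: restaurant meals → 6.5% + 0% city = 6.5% → $0.28795
Webcam $29.27: electronics → 9.75% + 0% city = 9.75% → $2.853825
Burrito bowl $14.89: restaurant meals → 6.5% + 0% city = 6.5% → $0.96785
Hot pretzel $5.64: restaurant meals → 6.5% + 0% city = 6.5% → $0.3666
Pizza slice $3.72: restaurant meals → 6.5% + 0% city = 6.5% → $0.2418
Tablet $404.74: electronics → 9.75% + 0% city = 9.75% → $39.46215
Unrounded tax sum = $90.124175 → $90.12

$90.12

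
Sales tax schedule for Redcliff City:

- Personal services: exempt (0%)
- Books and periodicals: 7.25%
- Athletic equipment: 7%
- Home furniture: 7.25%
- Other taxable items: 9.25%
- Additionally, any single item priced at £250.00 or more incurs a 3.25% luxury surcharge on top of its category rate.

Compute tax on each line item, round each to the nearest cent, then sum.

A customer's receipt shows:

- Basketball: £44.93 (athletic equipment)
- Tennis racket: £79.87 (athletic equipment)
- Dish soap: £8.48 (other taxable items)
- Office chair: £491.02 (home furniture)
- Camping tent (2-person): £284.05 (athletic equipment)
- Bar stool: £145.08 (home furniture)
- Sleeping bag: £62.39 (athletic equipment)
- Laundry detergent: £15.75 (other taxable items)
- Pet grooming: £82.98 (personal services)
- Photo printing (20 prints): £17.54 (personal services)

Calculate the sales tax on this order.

Basketball £44.93: athletic equipment → 7% → £3.15
Tennis racket £79.87: athletic equipment → 7% → £5.59
Dish soap £8.48: other taxable items → 9.25% → £0.78
Office chair £491.02: home furniture → 7.25% + 3.25% surcharge = 10.5% → £51.56
Camping tent (2-person) £284.05: athletic equipment → 7% + 3.25% surcharge = 10.25% → £29.12
Bar stool £145.08: home furniture → 7.25% → £10.52
Sleeping bag £62.39: athletic equipment → 7% → £4.37
Laundry detergent £15.75: other taxable items → 9.25% → £1.46
Pet grooming £82.98: personal services → 0% → £0.00
Photo printing (20 prints) £17.54: personal services → 0% → £0.00
Total tax = £3.15 + £5.59 + £0.78 + £51.56 + £29.12 + £10.52 + £4.37 + £1.46 = £106.55

£106.55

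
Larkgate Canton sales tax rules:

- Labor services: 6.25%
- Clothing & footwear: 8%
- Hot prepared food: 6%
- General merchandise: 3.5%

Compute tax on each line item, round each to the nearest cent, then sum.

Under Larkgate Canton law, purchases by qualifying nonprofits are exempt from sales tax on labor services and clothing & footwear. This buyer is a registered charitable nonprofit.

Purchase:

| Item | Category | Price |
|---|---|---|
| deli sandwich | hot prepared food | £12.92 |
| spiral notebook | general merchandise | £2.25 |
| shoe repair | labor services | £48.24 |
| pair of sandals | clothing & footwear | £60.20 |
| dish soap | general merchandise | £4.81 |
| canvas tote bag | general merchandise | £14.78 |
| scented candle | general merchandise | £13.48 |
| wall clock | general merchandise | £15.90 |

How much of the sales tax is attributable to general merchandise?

Spiral notebook £2.25: general merchandise → 3.5% → £0.08
Dish soap £4.81: general merchandise → 3.5% → £0.17
Canvas tote bag £14.78: general merchandise → 3.5% → £0.52
Scented candle £13.48: general merchandise → 3.5% → £0.47
Wall clock £15.90: general merchandise → 3.5% → £0.56
Tax on general merchandise = £0.08 + £0.17 + £0.52 + £0.47 + £0.56 = £1.80

£1.80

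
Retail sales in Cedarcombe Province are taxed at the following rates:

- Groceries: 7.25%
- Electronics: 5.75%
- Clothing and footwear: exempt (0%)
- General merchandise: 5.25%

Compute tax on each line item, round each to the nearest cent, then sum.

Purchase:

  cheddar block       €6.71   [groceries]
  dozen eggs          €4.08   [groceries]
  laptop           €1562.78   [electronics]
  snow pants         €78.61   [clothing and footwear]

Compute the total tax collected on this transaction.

€90.65

Cheddar block €6.71: groceries → 7.25% → €0.49
Dozen eggs €4.08: groceries → 7.25% → €0.30
Laptop €1562.78: electronics → 5.75% → €89.86
Snow pants €78.61: clothing and footwear → 0% → €0.00
Total tax = €0.49 + €0.30 + €89.86 = €90.65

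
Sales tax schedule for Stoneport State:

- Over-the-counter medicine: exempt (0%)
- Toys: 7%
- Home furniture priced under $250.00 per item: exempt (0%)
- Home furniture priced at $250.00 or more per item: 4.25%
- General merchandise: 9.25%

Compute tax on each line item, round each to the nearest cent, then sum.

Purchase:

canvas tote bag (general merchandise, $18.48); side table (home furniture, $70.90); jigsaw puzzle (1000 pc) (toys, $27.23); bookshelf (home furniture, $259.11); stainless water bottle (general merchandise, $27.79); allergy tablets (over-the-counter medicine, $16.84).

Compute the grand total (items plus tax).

$437.55

Canvas tote bag $18.48: general merchandise → 9.25% → $1.71
Side table $70.90: home furniture, under $250.00 → 0% → $0.00
Jigsaw puzzle (1000 pc) $27.23: toys → 7% → $1.91
Bookshelf $259.11: home furniture, $250.00 or more → 4.25% → $11.01
Stainless water bottle $27.79: general merchandise → 9.25% → $2.57
Allergy tablets $16.84: over-the-counter medicine → 0% → $0.00
Subtotal = $420.35; tax = $17.20; total due = $437.55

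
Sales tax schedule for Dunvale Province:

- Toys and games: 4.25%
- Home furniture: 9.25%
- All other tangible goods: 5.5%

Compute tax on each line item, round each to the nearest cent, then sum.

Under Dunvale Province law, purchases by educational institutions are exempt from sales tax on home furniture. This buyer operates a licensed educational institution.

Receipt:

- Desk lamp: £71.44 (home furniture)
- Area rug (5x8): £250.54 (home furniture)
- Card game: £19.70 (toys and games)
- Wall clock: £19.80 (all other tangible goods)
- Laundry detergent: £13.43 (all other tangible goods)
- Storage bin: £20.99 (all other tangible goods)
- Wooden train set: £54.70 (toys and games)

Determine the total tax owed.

£6.14

Desk lamp £71.44: home furniture, buyer-exempt → 0% → £0.00
Area rug (5x8) £250.54: home furniture, buyer-exempt → 0% → £0.00
Card game £19.70: toys and games → 4.25% → £0.84
Wall clock £19.80: all other tangible goods → 5.5% → £1.09
Laundry detergent £13.43: all other tangible goods → 5.5% → £0.74
Storage bin £20.99: all other tangible goods → 5.5% → £1.15
Wooden train set £54.70: toys and games → 4.25% → £2.32
Total tax = £0.84 + £1.09 + £0.74 + £1.15 + £2.32 = £6.14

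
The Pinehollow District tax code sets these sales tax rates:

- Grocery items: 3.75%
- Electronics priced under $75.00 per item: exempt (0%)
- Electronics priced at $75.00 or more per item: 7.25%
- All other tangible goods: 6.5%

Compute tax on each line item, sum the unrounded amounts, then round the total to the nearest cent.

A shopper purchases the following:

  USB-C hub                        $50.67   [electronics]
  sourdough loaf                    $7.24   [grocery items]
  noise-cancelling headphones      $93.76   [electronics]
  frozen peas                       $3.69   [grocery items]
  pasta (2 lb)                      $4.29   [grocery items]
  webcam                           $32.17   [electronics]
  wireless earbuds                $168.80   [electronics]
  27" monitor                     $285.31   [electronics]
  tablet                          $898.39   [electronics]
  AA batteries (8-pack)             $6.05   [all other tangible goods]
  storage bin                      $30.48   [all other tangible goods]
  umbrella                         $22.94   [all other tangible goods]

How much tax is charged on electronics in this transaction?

$104.85

USB-C hub $50.67: electronics, under $75.00 → 0% → $0.00
Noise-cancelling headphones $93.76: electronics, $75.00 or more → 7.25% → $6.7976
Webcam $32.17: electronics, under $75.00 → 0% → $0.00
Wireless earbuds $168.80: electronics, $75.00 or more → 7.25% → $12.238
27" monitor $285.31: electronics, $75.00 or more → 7.25% → $20.684975
Tablet $898.39: electronics, $75.00 or more → 7.25% → $65.133275
Tax on electronics: unrounded sum = $104.85385 → $104.85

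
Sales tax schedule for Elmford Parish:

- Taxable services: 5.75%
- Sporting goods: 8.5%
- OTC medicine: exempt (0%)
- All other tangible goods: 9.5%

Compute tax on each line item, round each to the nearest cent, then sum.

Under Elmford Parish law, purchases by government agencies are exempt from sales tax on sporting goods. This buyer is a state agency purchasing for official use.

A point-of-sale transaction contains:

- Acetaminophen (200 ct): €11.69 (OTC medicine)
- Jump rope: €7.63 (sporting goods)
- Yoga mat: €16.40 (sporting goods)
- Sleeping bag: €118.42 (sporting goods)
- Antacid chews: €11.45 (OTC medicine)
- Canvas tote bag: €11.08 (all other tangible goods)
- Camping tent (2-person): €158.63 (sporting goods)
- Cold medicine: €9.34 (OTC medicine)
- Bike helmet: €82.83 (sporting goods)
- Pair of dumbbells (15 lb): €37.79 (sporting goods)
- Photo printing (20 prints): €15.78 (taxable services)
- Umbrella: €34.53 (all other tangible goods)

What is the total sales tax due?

Acetaminophen (200 ct) €11.69: OTC medicine → 0% → €0.00
Jump rope €7.63: sporting goods, buyer-exempt → 0% → €0.00
Yoga mat €16.40: sporting goods, buyer-exempt → 0% → €0.00
Sleeping bag €118.42: sporting goods, buyer-exempt → 0% → €0.00
Antacid chews €11.45: OTC medicine → 0% → €0.00
Canvas tote bag €11.08: all other tangible goods → 9.5% → €1.05
Camping tent (2-person) €158.63: sporting goods, buyer-exempt → 0% → €0.00
Cold medicine €9.34: OTC medicine → 0% → €0.00
Bike helmet €82.83: sporting goods, buyer-exempt → 0% → €0.00
Pair of dumbbells (15 lb) €37.79: sporting goods, buyer-exempt → 0% → €0.00
Photo printing (20 prints) €15.78: taxable services → 5.75% → €0.91
Umbrella €34.53: all other tangible goods → 9.5% → €3.28
Total tax = €1.05 + €0.91 + €3.28 = €5.24

€5.24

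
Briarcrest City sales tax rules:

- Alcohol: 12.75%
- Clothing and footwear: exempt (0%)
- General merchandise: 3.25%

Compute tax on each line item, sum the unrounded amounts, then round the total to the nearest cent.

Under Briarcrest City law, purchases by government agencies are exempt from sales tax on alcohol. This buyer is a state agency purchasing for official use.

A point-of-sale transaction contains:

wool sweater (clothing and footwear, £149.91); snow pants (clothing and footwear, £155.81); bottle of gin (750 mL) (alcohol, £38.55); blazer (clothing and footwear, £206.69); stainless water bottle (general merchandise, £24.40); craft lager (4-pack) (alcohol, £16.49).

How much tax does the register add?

Wool sweater £149.91: clothing and footwear → 0% → £0.00
Snow pants £155.81: clothing and footwear → 0% → £0.00
Bottle of gin (750 mL) £38.55: alcohol, buyer-exempt → 0% → £0.00
Blazer £206.69: clothing and footwear → 0% → £0.00
Stainless water bottle £24.40: general merchandise → 3.25% → £0.793
Craft lager (4-pack) £16.49: alcohol, buyer-exempt → 0% → £0.00
Unrounded tax sum = £0.793 → £0.79

£0.79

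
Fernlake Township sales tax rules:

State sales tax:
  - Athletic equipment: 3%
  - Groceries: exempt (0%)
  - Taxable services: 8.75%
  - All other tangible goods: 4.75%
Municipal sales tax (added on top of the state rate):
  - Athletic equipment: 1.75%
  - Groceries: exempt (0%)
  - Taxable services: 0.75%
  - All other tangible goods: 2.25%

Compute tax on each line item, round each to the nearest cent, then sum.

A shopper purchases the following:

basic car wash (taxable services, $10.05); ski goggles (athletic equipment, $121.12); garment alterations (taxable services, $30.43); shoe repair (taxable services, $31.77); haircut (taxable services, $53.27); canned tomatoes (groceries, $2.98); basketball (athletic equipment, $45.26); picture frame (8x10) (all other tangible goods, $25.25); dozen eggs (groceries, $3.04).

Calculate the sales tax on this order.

$21.59

Basic car wash $10.05: taxable services → 8.75% + 0.75% municipal = 9.5% → $0.95
Ski goggles $121.12: athletic equipment → 3% + 1.75% municipal = 4.75% → $5.75
Garment alterations $30.43: taxable services → 8.75% + 0.75% municipal = 9.5% → $2.89
Shoe repair $31.77: taxable services → 8.75% + 0.75% municipal = 9.5% → $3.02
Haircut $53.27: taxable services → 8.75% + 0.75% municipal = 9.5% → $5.06
Canned tomatoes $2.98: groceries → 0% + 0% municipal = 0% → $0.00
Basketball $45.26: athletic equipment → 3% + 1.75% municipal = 4.75% → $2.15
Picture frame (8x10) $25.25: all other tangible goods → 4.75% + 2.25% municipal = 7% → $1.77
Dozen eggs $3.04: groceries → 0% + 0% municipal = 0% → $0.00
Total tax = $0.95 + $5.75 + $2.89 + $3.02 + $5.06 + $2.15 + $1.77 = $21.59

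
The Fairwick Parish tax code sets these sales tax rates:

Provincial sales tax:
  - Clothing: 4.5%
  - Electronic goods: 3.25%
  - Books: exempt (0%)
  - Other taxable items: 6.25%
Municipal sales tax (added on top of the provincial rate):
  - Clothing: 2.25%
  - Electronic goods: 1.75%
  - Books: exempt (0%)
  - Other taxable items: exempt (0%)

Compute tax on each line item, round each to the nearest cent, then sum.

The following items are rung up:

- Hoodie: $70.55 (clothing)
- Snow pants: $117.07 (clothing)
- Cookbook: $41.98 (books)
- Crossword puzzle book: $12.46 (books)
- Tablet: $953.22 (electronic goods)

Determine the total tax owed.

Hoodie $70.55: clothing → 4.5% + 2.25% municipal = 6.75% → $4.76
Snow pants $117.07: clothing → 4.5% + 2.25% municipal = 6.75% → $7.90
Cookbook $41.98: books → 0% + 0% municipal = 0% → $0.00
Crossword puzzle book $12.46: books → 0% + 0% municipal = 0% → $0.00
Tablet $953.22: electronic goods → 3.25% + 1.75% municipal = 5% → $47.66
Total tax = $4.76 + $7.90 + $47.66 = $60.32

$60.32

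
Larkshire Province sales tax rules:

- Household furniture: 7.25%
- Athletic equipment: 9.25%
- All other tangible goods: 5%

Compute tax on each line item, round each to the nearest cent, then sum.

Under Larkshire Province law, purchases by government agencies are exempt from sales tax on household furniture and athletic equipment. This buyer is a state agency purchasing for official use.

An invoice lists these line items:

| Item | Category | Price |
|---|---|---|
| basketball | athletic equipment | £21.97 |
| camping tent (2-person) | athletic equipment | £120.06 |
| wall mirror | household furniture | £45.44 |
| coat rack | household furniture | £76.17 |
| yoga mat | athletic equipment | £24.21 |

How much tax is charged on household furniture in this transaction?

£0.00

Wall mirror £45.44: household furniture, buyer-exempt → 0% → £0.00
Coat rack £76.17: household furniture, buyer-exempt → 0% → £0.00
Tax on household furniture = £0.00 + £0.00 = £0.00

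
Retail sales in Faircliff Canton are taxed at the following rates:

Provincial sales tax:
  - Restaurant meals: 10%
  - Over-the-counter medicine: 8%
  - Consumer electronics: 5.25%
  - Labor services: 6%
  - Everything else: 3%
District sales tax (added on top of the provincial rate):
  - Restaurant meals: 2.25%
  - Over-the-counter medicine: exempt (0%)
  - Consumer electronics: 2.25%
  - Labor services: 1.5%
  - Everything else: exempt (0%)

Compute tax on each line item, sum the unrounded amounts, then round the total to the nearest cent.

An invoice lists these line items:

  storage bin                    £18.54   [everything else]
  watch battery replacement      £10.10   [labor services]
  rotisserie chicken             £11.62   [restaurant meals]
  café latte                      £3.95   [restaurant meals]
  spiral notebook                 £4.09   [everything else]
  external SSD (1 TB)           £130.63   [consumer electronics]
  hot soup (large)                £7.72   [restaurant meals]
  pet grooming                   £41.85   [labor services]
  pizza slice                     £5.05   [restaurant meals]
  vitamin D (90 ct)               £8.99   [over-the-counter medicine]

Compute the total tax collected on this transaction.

Storage bin £18.54: everything else → 3% + 0% district = 3% → £0.5562
Watch battery replacement £10.10: labor services → 6% + 1.5% district = 7.5% → £0.7575
Rotisserie chicken £11.62: restaurant meals → 10% + 2.25% district = 12.25% → £1.42345
Café latte £3.95: restaurant meals → 10% + 2.25% district = 12.25% → £0.483875
Spiral notebook £4.09: everything else → 3% + 0% district = 3% → £0.1227
External SSD (1 TB) £130.63: consumer electronics → 5.25% + 2.25% district = 7.5% → £9.79725
Hot soup (large) £7.72: restaurant meals → 10% + 2.25% district = 12.25% → £0.9457
Pet grooming £41.85: labor services → 6% + 1.5% district = 7.5% → £3.13875
Pizza slice £5.05: restaurant meals → 10% + 2.25% district = 12.25% → £0.618625
Vitamin D (90 ct) £8.99: over-the-counter medicine → 8% + 0% district = 8% → £0.7192
Unrounded tax sum = £18.56325 → £18.56

£18.56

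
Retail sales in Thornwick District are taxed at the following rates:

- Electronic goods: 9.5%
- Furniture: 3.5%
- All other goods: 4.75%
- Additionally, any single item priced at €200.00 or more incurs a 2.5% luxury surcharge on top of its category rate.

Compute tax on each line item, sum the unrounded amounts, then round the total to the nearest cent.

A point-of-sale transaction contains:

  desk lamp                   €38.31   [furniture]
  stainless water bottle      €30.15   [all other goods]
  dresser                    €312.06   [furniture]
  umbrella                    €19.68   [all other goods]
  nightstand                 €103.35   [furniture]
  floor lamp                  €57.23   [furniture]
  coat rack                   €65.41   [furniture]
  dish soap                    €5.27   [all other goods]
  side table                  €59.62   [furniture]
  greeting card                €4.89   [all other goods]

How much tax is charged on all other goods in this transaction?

Stainless water bottle €30.15: all other goods → 4.75% → €1.432125
Umbrella €19.68: all other goods → 4.75% → €0.9348
Dish soap €5.27: all other goods → 4.75% → €0.250325
Greeting card €4.89: all other goods → 4.75% → €0.232275
Tax on all other goods: unrounded sum = €2.849525 → €2.85

€2.85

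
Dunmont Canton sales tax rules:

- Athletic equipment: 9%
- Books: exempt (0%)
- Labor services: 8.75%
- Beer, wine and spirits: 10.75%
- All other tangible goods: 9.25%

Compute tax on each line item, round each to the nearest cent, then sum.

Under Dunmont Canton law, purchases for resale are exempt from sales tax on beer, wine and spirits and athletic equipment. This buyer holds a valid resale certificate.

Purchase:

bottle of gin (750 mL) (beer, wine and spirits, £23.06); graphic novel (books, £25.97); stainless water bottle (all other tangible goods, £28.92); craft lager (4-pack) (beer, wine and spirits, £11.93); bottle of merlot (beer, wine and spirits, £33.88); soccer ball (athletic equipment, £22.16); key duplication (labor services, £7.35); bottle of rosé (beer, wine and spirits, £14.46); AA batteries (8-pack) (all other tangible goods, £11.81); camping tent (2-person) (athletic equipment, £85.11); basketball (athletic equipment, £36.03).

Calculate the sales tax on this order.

£4.41

Bottle of gin (750 mL) £23.06: beer, wine and spirits, buyer-exempt → 0% → £0.00
Graphic novel £25.97: books → 0% → £0.00
Stainless water bottle £28.92: all other tangible goods → 9.25% → £2.68
Craft lager (4-pack) £11.93: beer, wine and spirits, buyer-exempt → 0% → £0.00
Bottle of merlot £33.88: beer, wine and spirits, buyer-exempt → 0% → £0.00
Soccer ball £22.16: athletic equipment, buyer-exempt → 0% → £0.00
Key duplication £7.35: labor services → 8.75% → £0.64
Bottle of rosé £14.46: beer, wine and spirits, buyer-exempt → 0% → £0.00
AA batteries (8-pack) £11.81: all other tangible goods → 9.25% → £1.09
Camping tent (2-person) £85.11: athletic equipment, buyer-exempt → 0% → £0.00
Basketball £36.03: athletic equipment, buyer-exempt → 0% → £0.00
Total tax = £2.68 + £0.64 + £1.09 = £4.41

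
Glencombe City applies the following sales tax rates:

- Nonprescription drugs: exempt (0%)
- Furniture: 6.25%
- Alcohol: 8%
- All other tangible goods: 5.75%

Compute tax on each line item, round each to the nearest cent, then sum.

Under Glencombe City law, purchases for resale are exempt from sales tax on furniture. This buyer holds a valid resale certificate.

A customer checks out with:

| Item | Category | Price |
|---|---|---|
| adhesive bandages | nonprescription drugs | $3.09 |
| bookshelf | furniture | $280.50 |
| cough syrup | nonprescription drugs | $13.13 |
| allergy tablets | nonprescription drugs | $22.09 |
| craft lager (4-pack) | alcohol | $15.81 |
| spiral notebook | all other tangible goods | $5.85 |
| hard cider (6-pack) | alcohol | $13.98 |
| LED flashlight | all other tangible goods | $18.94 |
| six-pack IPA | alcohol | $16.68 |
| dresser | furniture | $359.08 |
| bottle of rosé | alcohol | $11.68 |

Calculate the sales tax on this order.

$6.07

Adhesive bandages $3.09: nonprescription drugs → 0% → $0.00
Bookshelf $280.50: furniture, buyer-exempt → 0% → $0.00
Cough syrup $13.13: nonprescription drugs → 0% → $0.00
Allergy tablets $22.09: nonprescription drugs → 0% → $0.00
Craft lager (4-pack) $15.81: alcohol → 8% → $1.26
Spiral notebook $5.85: all other tangible goods → 5.75% → $0.34
Hard cider (6-pack) $13.98: alcohol → 8% → $1.12
LED flashlight $18.94: all other tangible goods → 5.75% → $1.09
Six-pack IPA $16.68: alcohol → 8% → $1.33
Dresser $359.08: furniture, buyer-exempt → 0% → $0.00
Bottle of rosé $11.68: alcohol → 8% → $0.93
Total tax = $1.26 + $0.34 + $1.12 + $1.09 + $1.33 + $0.93 = $6.07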